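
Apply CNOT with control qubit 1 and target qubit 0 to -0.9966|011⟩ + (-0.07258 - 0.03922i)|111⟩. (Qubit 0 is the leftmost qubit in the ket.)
(-0.07258 - 0.03922i)|011⟩ - 0.9966|111⟩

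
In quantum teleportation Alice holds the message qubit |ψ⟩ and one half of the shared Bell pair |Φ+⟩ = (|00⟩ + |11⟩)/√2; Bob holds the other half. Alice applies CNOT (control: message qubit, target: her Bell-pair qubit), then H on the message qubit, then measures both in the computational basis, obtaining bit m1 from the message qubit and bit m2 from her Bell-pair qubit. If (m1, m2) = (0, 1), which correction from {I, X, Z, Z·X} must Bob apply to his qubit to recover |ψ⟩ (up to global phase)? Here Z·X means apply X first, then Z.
X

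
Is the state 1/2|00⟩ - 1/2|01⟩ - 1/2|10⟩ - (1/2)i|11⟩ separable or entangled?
Entangled

Writing the state as a|00⟩ + b|01⟩ + c|10⟩ + d|11⟩, it is a product state iff ad − bc = 0.
Here (a, b, c, d) = (1/2, -1/2, -1/2, -(1/2)i): ad − bc = (1/2)(-(1/2)i) − (-1/2)(-1/2) = (-0.25 - 0.25i) ≠ 0, so the state is entangled.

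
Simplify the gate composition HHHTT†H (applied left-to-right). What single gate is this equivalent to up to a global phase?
I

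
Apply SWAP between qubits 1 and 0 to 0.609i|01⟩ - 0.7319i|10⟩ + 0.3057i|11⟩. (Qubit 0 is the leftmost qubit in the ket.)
-0.7319i|01⟩ + 0.609i|10⟩ + 0.3057i|11⟩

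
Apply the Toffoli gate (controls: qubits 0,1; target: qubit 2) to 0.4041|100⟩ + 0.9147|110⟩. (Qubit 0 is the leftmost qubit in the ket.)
0.4041|100⟩ + 0.9147|111⟩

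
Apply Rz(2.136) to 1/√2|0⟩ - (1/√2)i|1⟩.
(0.3407 - 0.6196i)|0⟩ + (0.6196 - 0.3407i)|1⟩

Rz(2.136) = [[e^(−iθ/2), 0], [0, e^(iθ/2)]] with e^(±iθ/2) = cos(θ/2) ± i·sin(θ/2); θ = 2.136, cos(θ/2) ≈ 0.481878, sin(θ/2) ≈ 0.876239.
With a = amp(|0⟩) = 1/√2 and b = amp(|1⟩) = -(1/√2)i:
new amp(|0⟩) = (0.481878 - 0.876239i)·a = (0.3407 - 0.6196i)
new amp(|1⟩) = (0.481878 + 0.876239i)·b = (0.6196 - 0.3407i)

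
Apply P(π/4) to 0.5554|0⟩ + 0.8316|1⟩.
0.5554|0⟩ + (0.588 + 0.588i)|1⟩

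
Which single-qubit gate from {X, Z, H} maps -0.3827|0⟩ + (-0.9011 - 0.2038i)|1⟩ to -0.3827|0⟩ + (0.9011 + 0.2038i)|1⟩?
Z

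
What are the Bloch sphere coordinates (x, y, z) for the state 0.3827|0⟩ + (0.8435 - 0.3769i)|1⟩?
(0.6456, -0.2885, -0.7071)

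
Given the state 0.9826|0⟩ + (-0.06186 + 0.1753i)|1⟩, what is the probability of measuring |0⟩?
0.9655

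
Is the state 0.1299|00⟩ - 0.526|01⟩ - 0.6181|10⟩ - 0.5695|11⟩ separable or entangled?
Entangled

Writing the state as a|00⟩ + b|01⟩ + c|10⟩ + d|11⟩, it is a product state iff ad − bc = 0.
Here (a, b, c, d) = (0.1299, -0.526, -0.6181, -0.5695): ad − bc = (0.1299)(-0.5695) − (-0.526)(-0.6181) = -0.3991 ≠ 0, so the state is entangled.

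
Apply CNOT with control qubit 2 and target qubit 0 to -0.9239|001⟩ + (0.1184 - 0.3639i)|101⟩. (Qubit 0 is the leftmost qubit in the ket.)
(0.1184 - 0.3639i)|001⟩ - 0.9239|101⟩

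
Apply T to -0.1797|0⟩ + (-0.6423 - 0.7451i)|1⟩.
-0.1797|0⟩ + (0.07269 - 0.981i)|1⟩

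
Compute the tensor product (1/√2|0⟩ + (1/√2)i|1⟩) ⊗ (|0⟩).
1/√2|00⟩ + (1/√2)i|10⟩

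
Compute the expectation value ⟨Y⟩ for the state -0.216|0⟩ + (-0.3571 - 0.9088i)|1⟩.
0.3926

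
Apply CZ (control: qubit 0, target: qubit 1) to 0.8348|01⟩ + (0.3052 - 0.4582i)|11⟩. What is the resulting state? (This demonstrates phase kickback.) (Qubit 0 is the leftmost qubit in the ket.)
0.8348|01⟩ + (-0.3052 + 0.4582i)|11⟩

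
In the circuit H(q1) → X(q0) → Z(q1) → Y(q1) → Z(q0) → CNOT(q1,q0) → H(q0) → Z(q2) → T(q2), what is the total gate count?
9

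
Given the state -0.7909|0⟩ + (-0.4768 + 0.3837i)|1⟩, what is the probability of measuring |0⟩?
0.6255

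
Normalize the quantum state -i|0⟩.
-i|0⟩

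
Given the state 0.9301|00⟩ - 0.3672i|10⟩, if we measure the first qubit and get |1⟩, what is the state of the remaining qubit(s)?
-i|0⟩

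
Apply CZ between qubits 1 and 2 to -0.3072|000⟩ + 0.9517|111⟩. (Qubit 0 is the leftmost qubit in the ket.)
-0.3072|000⟩ - 0.9517|111⟩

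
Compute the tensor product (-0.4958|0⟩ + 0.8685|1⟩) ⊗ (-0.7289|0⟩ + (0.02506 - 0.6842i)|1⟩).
0.3614|00⟩ + (-0.01242 + 0.3392i)|01⟩ - 0.633|10⟩ + (0.02176 - 0.5942i)|11⟩

amp(|b₁b₂…⟩) = product of the factor amplitudes for bits b₁, b₂, …; only kets whose every factor amplitude is nonzero survive.
|00⟩: (-0.4958)(-0.7289) = 0.3614
|01⟩: (-0.4958)(0.02506 - 0.6842i) = (-0.01242 + 0.3392i)
|10⟩: (0.8685)(-0.7289) = -0.633
|11⟩: (0.8685)(0.02506 - 0.6842i) = (0.02176 - 0.5942i)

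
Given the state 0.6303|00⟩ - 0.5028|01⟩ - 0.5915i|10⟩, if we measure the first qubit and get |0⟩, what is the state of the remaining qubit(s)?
0.7817|0⟩ - 0.6236|1⟩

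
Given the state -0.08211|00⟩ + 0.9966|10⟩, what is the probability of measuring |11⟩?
0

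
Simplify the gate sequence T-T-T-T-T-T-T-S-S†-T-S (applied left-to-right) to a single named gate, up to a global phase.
S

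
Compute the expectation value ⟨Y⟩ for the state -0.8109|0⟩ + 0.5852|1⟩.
0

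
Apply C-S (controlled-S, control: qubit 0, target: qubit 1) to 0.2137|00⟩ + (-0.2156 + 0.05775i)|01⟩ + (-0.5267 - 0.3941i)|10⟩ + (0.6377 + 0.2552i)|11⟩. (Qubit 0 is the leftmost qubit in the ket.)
0.2137|00⟩ + (-0.2156 + 0.05775i)|01⟩ + (-0.5267 - 0.3941i)|10⟩ + (-0.2552 + 0.6377i)|11⟩

C-S leaves the control-|0⟩ kets |00⟩, |01⟩ unchanged and applies S to qubit 1 on the control-|1⟩ pair (|10⟩, |11⟩).
S = [[1, 0], [0, i]].
With a = amp(|10⟩) = (-0.5267 - 0.3941i) and b = amp(|11⟩) = (0.6377 + 0.2552i):
new amp(|10⟩) = (1)·a = (-0.5267 - 0.3941i)
new amp(|11⟩) = (i)·b = (-0.2552 + 0.6377i)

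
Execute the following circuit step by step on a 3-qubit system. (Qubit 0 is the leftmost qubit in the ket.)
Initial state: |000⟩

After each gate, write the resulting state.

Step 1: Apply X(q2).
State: |001⟩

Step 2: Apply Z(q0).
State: |001⟩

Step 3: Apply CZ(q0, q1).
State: |001⟩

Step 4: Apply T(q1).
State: |001⟩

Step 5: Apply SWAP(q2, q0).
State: |100⟩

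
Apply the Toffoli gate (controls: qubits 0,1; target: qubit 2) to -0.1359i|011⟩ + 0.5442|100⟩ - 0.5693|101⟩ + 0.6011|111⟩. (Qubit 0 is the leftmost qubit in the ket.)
-0.1359i|011⟩ + 0.5442|100⟩ - 0.5693|101⟩ + 0.6011|110⟩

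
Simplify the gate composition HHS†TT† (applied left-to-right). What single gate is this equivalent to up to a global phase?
S†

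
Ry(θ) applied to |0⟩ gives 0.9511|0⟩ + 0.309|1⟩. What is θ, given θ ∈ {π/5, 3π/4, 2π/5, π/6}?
π/5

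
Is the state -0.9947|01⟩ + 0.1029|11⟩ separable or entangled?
Separable

Writing the state as a|00⟩ + b|01⟩ + c|10⟩ + d|11⟩, it is a product state iff ad − bc = 0.
Here (a, b, c, d) = (0, -0.9947, 0, 0.1029): ad − bc = (0)(0.1029) − (-0.9947)(0) = 0, so the state is separable.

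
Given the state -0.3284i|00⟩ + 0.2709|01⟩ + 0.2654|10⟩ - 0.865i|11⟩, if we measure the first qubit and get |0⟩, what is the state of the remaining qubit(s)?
-0.7714i|0⟩ + 0.6363|1⟩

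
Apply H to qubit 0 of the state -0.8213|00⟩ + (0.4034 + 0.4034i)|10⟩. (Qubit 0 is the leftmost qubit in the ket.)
(-0.2955 + 0.2852i)|00⟩ + (-0.866 - 0.2852i)|10⟩

H on qubit 0 mixes each pair of kets that differ only in qubit 0: amplitudes (a, b) of (|…0…⟩, |…1…⟩) become ((a + b)/√2, (a − b)/√2). Kets absent from the input have amplitude 0.
(|00⟩, |10⟩): (a, b) = (-0.8213, (0.4034 + 0.4034i)) → ((-0.2955 + 0.2852i), (-0.866 - 0.2852i))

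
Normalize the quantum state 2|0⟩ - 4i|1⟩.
1/√5|0⟩ - 0.8944i|1⟩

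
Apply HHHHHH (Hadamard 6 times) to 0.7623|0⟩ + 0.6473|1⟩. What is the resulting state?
0.7623|0⟩ + 0.6473|1⟩

H² = I, so an even number of Hadamards cancels: H^6 = I and the state is unchanged.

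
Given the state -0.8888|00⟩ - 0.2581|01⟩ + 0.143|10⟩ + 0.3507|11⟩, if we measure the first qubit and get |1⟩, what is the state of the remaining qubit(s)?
0.3776|0⟩ + 0.926|1⟩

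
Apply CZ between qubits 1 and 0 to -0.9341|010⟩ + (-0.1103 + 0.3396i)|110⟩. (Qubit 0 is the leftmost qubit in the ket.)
-0.9341|010⟩ + (0.1103 - 0.3396i)|110⟩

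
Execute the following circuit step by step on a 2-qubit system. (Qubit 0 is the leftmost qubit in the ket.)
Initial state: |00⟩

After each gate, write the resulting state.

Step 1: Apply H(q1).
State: 1/√2|00⟩ + 1/√2|01⟩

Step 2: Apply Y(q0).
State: (1/√2)i|10⟩ + (1/√2)i|11⟩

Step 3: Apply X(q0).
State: (1/√2)i|00⟩ + (1/√2)i|01⟩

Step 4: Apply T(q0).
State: (1/√2)i|00⟩ + (1/√2)i|01⟩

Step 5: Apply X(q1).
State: (1/√2)i|00⟩ + (1/√2)i|01⟩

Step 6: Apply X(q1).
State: (1/√2)i|00⟩ + (1/√2)i|01⟩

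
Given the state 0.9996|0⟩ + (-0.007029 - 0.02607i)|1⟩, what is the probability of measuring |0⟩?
0.9992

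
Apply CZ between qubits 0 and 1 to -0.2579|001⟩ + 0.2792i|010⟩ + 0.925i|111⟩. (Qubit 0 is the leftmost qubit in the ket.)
-0.2579|001⟩ + 0.2792i|010⟩ - 0.925i|111⟩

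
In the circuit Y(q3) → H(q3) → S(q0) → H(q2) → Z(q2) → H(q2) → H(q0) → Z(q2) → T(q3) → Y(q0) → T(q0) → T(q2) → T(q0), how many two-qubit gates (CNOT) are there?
0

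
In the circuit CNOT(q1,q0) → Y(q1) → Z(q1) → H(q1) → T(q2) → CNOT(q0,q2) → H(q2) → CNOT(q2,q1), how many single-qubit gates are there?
5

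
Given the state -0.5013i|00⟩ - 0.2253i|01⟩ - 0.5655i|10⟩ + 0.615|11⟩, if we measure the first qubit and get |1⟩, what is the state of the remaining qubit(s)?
-0.6769i|0⟩ + 0.7361|1⟩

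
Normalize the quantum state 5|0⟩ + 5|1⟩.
1/√2|0⟩ + 1/√2|1⟩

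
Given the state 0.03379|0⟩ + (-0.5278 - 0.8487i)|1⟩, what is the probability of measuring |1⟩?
0.9989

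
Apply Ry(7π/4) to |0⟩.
-0.9239|0⟩ + 0.3827|1⟩

Ry(7π/4) = [[cos(θ/2), −sin(θ/2)], [sin(θ/2), cos(θ/2)]]; θ = 7π/4, cos(θ/2) ≈ -0.92388, sin(θ/2) ≈ 0.382683.
With a = amp(|0⟩) = 1 and b = amp(|1⟩) = 0:
new amp(|0⟩) = (-0.92388)·a + (-0.382683)·b = -0.9239
new amp(|1⟩) = (0.382683)·a + (-0.92388)·b = 0.3827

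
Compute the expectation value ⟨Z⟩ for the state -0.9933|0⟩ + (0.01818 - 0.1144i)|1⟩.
0.9732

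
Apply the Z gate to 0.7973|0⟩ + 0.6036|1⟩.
0.7973|0⟩ - 0.6036|1⟩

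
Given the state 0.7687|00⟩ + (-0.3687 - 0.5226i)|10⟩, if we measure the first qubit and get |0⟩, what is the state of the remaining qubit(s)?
|0⟩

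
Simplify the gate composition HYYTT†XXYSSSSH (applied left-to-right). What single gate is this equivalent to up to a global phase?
Y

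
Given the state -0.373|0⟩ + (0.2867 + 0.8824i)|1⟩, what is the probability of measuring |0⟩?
0.1391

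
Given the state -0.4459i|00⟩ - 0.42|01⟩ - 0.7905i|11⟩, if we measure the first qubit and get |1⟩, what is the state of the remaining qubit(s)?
-i|1⟩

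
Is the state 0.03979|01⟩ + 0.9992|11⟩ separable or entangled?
Separable

Writing the state as a|00⟩ + b|01⟩ + c|10⟩ + d|11⟩, it is a product state iff ad − bc = 0.
Here (a, b, c, d) = (0, 0.03979, 0, 0.9992): ad − bc = (0)(0.9992) − (0.03979)(0) = 0, so the state is separable.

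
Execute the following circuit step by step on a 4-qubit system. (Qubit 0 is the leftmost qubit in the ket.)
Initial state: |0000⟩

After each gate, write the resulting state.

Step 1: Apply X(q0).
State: |1000⟩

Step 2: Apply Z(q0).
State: -|1000⟩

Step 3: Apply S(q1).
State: -|1000⟩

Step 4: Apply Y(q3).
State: -i|1001⟩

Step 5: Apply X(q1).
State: -i|1101⟩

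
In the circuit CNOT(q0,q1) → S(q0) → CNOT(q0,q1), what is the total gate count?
3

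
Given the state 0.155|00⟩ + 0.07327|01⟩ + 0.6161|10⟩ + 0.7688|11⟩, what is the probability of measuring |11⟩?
0.5911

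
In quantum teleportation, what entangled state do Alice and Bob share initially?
Bell state |Φ+⟩ = (|00⟩ + |11⟩)/√2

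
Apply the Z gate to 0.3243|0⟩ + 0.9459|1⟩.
0.3243|0⟩ - 0.9459|1⟩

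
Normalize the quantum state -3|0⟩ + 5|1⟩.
-0.5145|0⟩ + 0.8575|1⟩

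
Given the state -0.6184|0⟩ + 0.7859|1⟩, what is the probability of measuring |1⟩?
0.6176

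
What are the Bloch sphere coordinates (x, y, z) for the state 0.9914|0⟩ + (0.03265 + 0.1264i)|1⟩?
(0.06474, 0.2506, 0.9658)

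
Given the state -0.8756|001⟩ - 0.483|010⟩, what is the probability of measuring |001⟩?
0.7667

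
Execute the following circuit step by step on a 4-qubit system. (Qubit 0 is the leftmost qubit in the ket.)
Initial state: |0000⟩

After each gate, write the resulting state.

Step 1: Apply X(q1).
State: |0100⟩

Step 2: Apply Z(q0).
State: |0100⟩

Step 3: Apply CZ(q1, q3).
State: |0100⟩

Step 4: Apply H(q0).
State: 1/√2|0100⟩ + 1/√2|1100⟩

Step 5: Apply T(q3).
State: 1/√2|0100⟩ + 1/√2|1100⟩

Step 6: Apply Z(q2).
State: 1/√2|0100⟩ + 1/√2|1100⟩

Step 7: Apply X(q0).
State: 1/√2|0100⟩ + 1/√2|1100⟩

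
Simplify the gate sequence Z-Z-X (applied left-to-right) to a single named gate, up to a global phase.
X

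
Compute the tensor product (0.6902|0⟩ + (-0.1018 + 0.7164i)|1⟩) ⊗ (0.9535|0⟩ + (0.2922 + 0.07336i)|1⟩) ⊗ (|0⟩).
0.6581|000⟩ + (0.2017 + 0.05063i)|010⟩ + (-0.09707 + 0.6831i)|100⟩ + (-0.0823 + 0.2019i)|110⟩

amp(|b₁b₂…⟩) = product of the factor amplitudes for bits b₁, b₂, …; only kets whose every factor amplitude is nonzero survive.
|000⟩: (0.6902)(0.9535)(1) = 0.6581
|010⟩: (0.6902)(0.2922 + 0.07336i)(1) = (0.2017 + 0.05063i)
|100⟩: (-0.1018 + 0.7164i)(0.9535)(1) = (-0.09707 + 0.6831i)
|110⟩: (-0.1018 + 0.7164i)(0.2922 + 0.07336i)(1) = (-0.0823 + 0.2019i)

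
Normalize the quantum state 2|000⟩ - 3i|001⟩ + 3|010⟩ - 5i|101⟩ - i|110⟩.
0.2887|000⟩ - 0.433i|001⟩ + 0.433|010⟩ - 0.7217i|101⟩ - 0.1443i|110⟩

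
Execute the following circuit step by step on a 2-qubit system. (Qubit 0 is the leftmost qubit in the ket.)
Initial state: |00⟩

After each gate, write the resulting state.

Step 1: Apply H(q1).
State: 1/√2|00⟩ + 1/√2|01⟩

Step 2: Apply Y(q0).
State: (1/√2)i|10⟩ + (1/√2)i|11⟩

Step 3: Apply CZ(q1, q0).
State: (1/√2)i|10⟩ - (1/√2)i|11⟩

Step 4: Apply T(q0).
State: (-1/2 + (1/2)i)|10⟩ + (1/2 - (1/2)i)|11⟩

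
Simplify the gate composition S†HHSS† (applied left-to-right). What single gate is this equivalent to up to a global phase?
S†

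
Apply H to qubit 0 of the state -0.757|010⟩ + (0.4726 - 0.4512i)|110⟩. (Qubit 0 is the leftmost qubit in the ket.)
(-0.2011 - 0.319i)|010⟩ + (-0.8695 + 0.319i)|110⟩

H on qubit 0 mixes each pair of kets that differ only in qubit 0: amplitudes (a, b) of (|…0…⟩, |…1…⟩) become ((a + b)/√2, (a − b)/√2). Kets absent from the input have amplitude 0.
(|010⟩, |110⟩): (a, b) = (-0.757, (0.4726 - 0.4512i)) → ((-0.2011 - 0.319i), (-0.8695 + 0.319i))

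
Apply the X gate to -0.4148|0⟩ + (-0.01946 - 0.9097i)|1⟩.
(-0.01946 - 0.9097i)|0⟩ - 0.4148|1⟩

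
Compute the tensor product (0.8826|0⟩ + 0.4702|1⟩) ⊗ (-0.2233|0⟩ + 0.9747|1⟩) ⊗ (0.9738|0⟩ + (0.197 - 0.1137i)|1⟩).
-0.1919|000⟩ + (-0.03883 + 0.02241i)|001⟩ + 0.8377|010⟩ + (0.1695 - 0.09781i)|011⟩ - 0.1022|100⟩ + (-0.02068 + 0.01194i)|101⟩ + 0.4463|110⟩ + (0.09029 - 0.05211i)|111⟩

amp(|b₁b₂…⟩) = product of the factor amplitudes for bits b₁, b₂, …; only kets whose every factor amplitude is nonzero survive.
|000⟩: (0.8826)(-0.2233)(0.9738) = -0.1919
|001⟩: (0.8826)(-0.2233)(0.197 - 0.1137i) = (-0.03883 + 0.02241i)
|010⟩: (0.8826)(0.9747)(0.9738) = 0.8377
|011⟩: (0.8826)(0.9747)(0.197 - 0.1137i) = (0.1695 - 0.09781i)
|100⟩: (0.4702)(-0.2233)(0.9738) = -0.1022
|101⟩: (0.4702)(-0.2233)(0.197 - 0.1137i) = (-0.02068 + 0.01194i)
|110⟩: (0.4702)(0.9747)(0.9738) = 0.4463
|111⟩: (0.4702)(0.9747)(0.197 - 0.1137i) = (0.09029 - 0.05211i)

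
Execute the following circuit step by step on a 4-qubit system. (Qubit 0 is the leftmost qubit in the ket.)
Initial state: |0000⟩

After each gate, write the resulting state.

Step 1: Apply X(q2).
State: |0010⟩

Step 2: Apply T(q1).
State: |0010⟩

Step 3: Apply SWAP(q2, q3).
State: |0001⟩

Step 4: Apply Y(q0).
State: i|1001⟩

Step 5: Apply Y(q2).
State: -|1011⟩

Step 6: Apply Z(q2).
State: |1011⟩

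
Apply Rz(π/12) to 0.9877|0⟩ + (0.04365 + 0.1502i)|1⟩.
(0.9793 - 0.1289i)|0⟩ + (0.02367 + 0.1546i)|1⟩

Rz(π/12) = [[e^(−iθ/2), 0], [0, e^(iθ/2)]] with e^(±iθ/2) = cos(θ/2) ± i·sin(θ/2); θ = π/12, cos(θ/2) ≈ 0.991445, sin(θ/2) ≈ 0.130526.
With a = amp(|0⟩) = 0.9877 and b = amp(|1⟩) = (0.04365 + 0.1502i):
new amp(|0⟩) = (0.991445 - 0.130526i)·a = (0.9793 - 0.1289i)
new amp(|1⟩) = (0.991445 + 0.130526i)·b = (0.02367 + 0.1546i)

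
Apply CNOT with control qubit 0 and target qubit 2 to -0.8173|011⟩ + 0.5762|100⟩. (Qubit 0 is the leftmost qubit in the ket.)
-0.8173|011⟩ + 0.5762|101⟩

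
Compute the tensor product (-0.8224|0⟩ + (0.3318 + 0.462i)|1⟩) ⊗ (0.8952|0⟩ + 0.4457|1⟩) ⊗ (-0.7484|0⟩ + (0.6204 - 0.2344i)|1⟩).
0.551|000⟩ + (-0.4567 + 0.1726i)|001⟩ + 0.2743|010⟩ + (-0.2274 + 0.08592i)|011⟩ + (-0.2223 - 0.3095i)|100⟩ + (0.2812 + 0.187i)|101⟩ + (-0.1107 - 0.1541i)|110⟩ + (0.14 + 0.09308i)|111⟩

amp(|b₁b₂…⟩) = product of the factor amplitudes for bits b₁, b₂, …; only kets whose every factor amplitude is nonzero survive.
|000⟩: (-0.8224)(0.8952)(-0.7484) = 0.551
|001⟩: (-0.8224)(0.8952)(0.6204 - 0.2344i) = (-0.4567 + 0.1726i)
|010⟩: (-0.8224)(0.4457)(-0.7484) = 0.2743
|011⟩: (-0.8224)(0.4457)(0.6204 - 0.2344i) = (-0.2274 + 0.08592i)
|100⟩: (0.3318 + 0.462i)(0.8952)(-0.7484) = (-0.2223 - 0.3095i)
|101⟩: (0.3318 + 0.462i)(0.8952)(0.6204 - 0.2344i) = (0.2812 + 0.187i)
|110⟩: (0.3318 + 0.462i)(0.4457)(-0.7484) = (-0.1107 - 0.1541i)
|111⟩: (0.3318 + 0.462i)(0.4457)(0.6204 - 0.2344i) = (0.14 + 0.09308i)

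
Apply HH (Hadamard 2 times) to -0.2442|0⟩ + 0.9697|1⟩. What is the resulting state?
-0.2442|0⟩ + 0.9697|1⟩

H² = I, so an even number of Hadamards cancels: H^2 = I and the state is unchanged.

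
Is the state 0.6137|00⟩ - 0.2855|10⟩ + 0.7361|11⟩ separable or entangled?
Entangled

Writing the state as a|00⟩ + b|01⟩ + c|10⟩ + d|11⟩, it is a product state iff ad − bc = 0.
Here (a, b, c, d) = (0.6137, 0, -0.2855, 0.7361): ad − bc = (0.6137)(0.7361) − (0)(-0.2855) = 0.4517 ≠ 0, so the state is entangled.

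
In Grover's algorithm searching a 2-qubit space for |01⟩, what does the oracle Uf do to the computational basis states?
Uf|x⟩ = -|x⟩ if x = 01, else |x⟩ (phase flip on target)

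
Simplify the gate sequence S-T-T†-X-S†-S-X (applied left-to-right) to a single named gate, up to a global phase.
S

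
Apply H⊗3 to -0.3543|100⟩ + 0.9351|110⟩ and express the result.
0.2053|000⟩ + 0.2053|001⟩ - 0.4559|010⟩ - 0.4559|011⟩ - 0.2053|100⟩ - 0.2053|101⟩ + 0.4559|110⟩ + 0.4559|111⟩

H⊗3 gives amp(|y⟩) = (1/2√2) Σ_x (−1)^(x·y) amp(|x⟩), where x·y is the number of positions in which both x and y have a 1.
|000⟩: (-0.3543 + 0.9351)/(2√2) = 0.2053
|001⟩: (-0.3543 + 0.9351)/(2√2) = 0.2053
|010⟩: (-0.3543 - 0.9351)/(2√2) = -0.4559
|011⟩: (-0.3543 - 0.9351)/(2√2) = -0.4559
|100⟩: (0.3543 - 0.9351)/(2√2) = -0.2053
|101⟩: (0.3543 - 0.9351)/(2√2) = -0.2053
|110⟩: (0.3543 + 0.9351)/(2√2) = 0.4559
|111⟩: (0.3543 + 0.9351)/(2√2) = 0.4559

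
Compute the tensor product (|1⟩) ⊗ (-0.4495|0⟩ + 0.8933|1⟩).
-0.4495|10⟩ + 0.8933|11⟩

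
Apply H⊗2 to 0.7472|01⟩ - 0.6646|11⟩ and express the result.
0.0413|00⟩ - 0.0413|01⟩ + 0.7059|10⟩ - 0.7059|11⟩

H⊗2 gives amp(|y⟩) = (1/2) Σ_x (−1)^(x·y) amp(|x⟩), where x·y is the number of positions in which both x and y have a 1.
|00⟩: (0.7472 - 0.6646)/2 = 0.0413
|01⟩: (-0.7472 + 0.6646)/2 = -0.0413
|10⟩: (0.7472 + 0.6646)/2 = 0.7059
|11⟩: (-0.7472 - 0.6646)/2 = -0.7059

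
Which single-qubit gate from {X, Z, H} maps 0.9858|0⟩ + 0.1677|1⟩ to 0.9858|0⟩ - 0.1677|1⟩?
Z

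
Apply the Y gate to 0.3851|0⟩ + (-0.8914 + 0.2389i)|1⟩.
(0.2389 + 0.8914i)|0⟩ + 0.3851i|1⟩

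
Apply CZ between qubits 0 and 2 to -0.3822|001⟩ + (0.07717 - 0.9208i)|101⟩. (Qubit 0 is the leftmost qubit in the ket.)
-0.3822|001⟩ + (-0.07717 + 0.9208i)|101⟩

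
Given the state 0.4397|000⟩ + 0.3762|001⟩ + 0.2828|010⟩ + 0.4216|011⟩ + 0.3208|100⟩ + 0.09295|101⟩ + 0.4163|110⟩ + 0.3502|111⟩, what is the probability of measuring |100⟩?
0.1029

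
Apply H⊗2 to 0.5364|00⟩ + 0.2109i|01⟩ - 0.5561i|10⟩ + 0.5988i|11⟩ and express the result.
(0.2682 + 0.1268i)|00⟩ + (0.2682 - 0.6829i)|01⟩ + (0.2682 + 0.0841i)|10⟩ + (0.2682 + 0.472i)|11⟩

H⊗2 gives amp(|y⟩) = (1/2) Σ_x (−1)^(x·y) amp(|x⟩), where x·y is the number of positions in which both x and y have a 1.
|00⟩: (0.5364 + 0.2109i - 0.5561i + 0.5988i)/2 = (0.2682 + 0.1268i)
|01⟩: (0.5364 - 0.2109i - 0.5561i - 0.5988i)/2 = (0.2682 - 0.6829i)
|10⟩: (0.5364 + 0.2109i + 0.5561i - 0.5988i)/2 = (0.2682 + 0.0841i)
|11⟩: (0.5364 - 0.2109i + 0.5561i + 0.5988i)/2 = (0.2682 + 0.472i)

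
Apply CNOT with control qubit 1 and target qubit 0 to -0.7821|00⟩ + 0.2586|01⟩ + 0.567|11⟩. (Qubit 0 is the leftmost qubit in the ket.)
-0.7821|00⟩ + 0.567|01⟩ + 0.2586|11⟩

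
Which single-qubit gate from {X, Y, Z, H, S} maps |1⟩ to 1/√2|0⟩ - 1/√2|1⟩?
H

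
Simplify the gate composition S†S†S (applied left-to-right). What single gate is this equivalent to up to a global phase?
S†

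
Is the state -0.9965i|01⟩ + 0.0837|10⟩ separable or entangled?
Entangled

Writing the state as a|00⟩ + b|01⟩ + c|10⟩ + d|11⟩, it is a product state iff ad − bc = 0.
Here (a, b, c, d) = (0, -0.9965i, 0.0837, 0): ad − bc = (0)(0) − (-0.9965i)(0.0837) = 0.08341i ≠ 0, so the state is entangled.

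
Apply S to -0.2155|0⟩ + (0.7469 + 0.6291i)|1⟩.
-0.2155|0⟩ + (-0.6291 + 0.7469i)|1⟩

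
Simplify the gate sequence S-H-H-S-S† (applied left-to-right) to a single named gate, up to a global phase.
S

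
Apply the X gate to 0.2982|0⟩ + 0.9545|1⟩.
0.9545|0⟩ + 0.2982|1⟩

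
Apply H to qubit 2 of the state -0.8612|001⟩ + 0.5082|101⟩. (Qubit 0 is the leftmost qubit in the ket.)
-0.609|000⟩ + 0.609|001⟩ + 0.3594|100⟩ - 0.3594|101⟩

H on qubit 2 mixes each pair of kets that differ only in qubit 2: amplitudes (a, b) of (|…0…⟩, |…1…⟩) become ((a + b)/√2, (a − b)/√2). Kets absent from the input have amplitude 0.
(|000⟩, |001⟩): (a, b) = (0, -0.8612) → (-0.609, 0.609)
(|100⟩, |101⟩): (a, b) = (0, 0.5082) → (0.3594, -0.3594)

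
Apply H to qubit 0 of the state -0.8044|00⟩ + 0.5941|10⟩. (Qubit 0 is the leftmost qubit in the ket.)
-0.1487|00⟩ - 0.9889|10⟩

H on qubit 0 mixes each pair of kets that differ only in qubit 0: amplitudes (a, b) of (|…0…⟩, |…1…⟩) become ((a + b)/√2, (a − b)/√2). Kets absent from the input have amplitude 0.
(|00⟩, |10⟩): (a, b) = (-0.8044, 0.5941) → (-0.1487, -0.9889)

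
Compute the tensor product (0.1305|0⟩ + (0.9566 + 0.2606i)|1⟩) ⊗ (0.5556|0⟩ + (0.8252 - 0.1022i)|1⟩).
0.07251|00⟩ + (0.1077 - 0.01334i)|01⟩ + (0.5315 + 0.1448i)|10⟩ + (0.816 + 0.1173i)|11⟩

amp(|b₁b₂…⟩) = product of the factor amplitudes for bits b₁, b₂, …; only kets whose every factor amplitude is nonzero survive.
|00⟩: (0.1305)(0.5556) = 0.07251
|01⟩: (0.1305)(0.8252 - 0.1022i) = (0.1077 - 0.01334i)
|10⟩: (0.9566 + 0.2606i)(0.5556) = (0.5315 + 0.1448i)
|11⟩: (0.9566 + 0.2606i)(0.8252 - 0.1022i) = (0.816 + 0.1173i)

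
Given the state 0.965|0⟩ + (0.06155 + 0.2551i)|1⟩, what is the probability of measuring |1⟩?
0.06886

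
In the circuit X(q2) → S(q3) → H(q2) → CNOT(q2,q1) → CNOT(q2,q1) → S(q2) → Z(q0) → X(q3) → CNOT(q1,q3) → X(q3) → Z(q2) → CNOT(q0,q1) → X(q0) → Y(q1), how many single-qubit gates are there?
10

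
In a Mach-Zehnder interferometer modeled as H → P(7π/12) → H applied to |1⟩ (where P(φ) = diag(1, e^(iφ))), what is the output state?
(0.6294 - 0.483i)|0⟩ + (0.3706 + 0.483i)|1⟩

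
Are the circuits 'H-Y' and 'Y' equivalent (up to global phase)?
No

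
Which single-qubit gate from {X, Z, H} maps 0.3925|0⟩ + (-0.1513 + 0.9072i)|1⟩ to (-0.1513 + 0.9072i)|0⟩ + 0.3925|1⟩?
X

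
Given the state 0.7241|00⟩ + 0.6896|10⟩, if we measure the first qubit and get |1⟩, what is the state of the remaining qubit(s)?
|0⟩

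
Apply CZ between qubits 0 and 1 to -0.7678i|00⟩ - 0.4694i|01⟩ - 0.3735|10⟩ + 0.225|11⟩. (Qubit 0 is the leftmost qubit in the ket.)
-0.7678i|00⟩ - 0.4694i|01⟩ - 0.3735|10⟩ - 0.225|11⟩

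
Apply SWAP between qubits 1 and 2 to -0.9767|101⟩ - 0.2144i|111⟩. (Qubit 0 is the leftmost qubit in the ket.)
-0.9767|110⟩ - 0.2144i|111⟩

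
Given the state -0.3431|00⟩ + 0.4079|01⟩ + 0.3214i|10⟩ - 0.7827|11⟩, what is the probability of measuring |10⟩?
0.1033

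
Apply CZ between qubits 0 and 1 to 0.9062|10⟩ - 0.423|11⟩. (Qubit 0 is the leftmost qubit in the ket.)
0.9062|10⟩ + 0.423|11⟩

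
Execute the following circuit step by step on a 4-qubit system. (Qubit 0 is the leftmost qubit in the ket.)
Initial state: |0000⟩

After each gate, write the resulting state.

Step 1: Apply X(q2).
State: |0010⟩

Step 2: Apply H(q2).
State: 1/√2|0000⟩ - 1/√2|0010⟩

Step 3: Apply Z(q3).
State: 1/√2|0000⟩ - 1/√2|0010⟩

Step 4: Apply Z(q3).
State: 1/√2|0000⟩ - 1/√2|0010⟩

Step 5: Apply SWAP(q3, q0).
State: 1/√2|0000⟩ - 1/√2|0010⟩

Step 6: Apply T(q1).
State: 1/√2|0000⟩ - 1/√2|0010⟩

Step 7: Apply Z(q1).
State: 1/√2|0000⟩ - 1/√2|0010⟩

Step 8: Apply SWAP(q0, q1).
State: 1/√2|0000⟩ - 1/√2|0010⟩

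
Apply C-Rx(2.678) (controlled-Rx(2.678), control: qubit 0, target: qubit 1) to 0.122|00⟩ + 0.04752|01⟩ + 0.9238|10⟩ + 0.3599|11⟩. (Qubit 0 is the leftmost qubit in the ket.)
0.122|00⟩ + 0.04752|01⟩ + (0.2122 - 0.3503i)|10⟩ + (0.08268 - 0.8991i)|11⟩

C-Rx(2.678) leaves the control-|0⟩ kets |00⟩, |01⟩ unchanged and applies Rx(2.678) to qubit 1 on the control-|1⟩ pair (|10⟩, |11⟩).
Rx(2.678) = [[cos(θ/2), −i·sin(θ/2)], [−i·sin(θ/2), cos(θ/2)]]; θ = 2.678, cos(θ/2) ≈ 0.229726, sin(θ/2) ≈ 0.973255.
With a = amp(|10⟩) = 0.9238 and b = amp(|11⟩) = 0.3599:
new amp(|10⟩) = (0.229726)·a + (-0.973255i)·b = (0.2122 - 0.3503i)
new amp(|11⟩) = (-0.973255i)·a + (0.229726)·b = (0.08268 - 0.8991i)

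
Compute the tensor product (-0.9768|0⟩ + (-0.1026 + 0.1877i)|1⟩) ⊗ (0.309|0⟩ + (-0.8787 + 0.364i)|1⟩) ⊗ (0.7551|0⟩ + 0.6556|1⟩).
-0.2279|000⟩ - 0.1979|001⟩ + (0.6481 - 0.2685i)|010⟩ + (0.5627 - 0.2331i)|011⟩ + (-0.02394 + 0.0438i)|100⟩ + (-0.02078 + 0.03802i)|101⟩ + (0.01649 - 0.1527i)|110⟩ + (0.01431 - 0.1326i)|111⟩

amp(|b₁b₂…⟩) = product of the factor amplitudes for bits b₁, b₂, …; only kets whose every factor amplitude is nonzero survive.
|000⟩: (-0.9768)(0.309)(0.7551) = -0.2279
|001⟩: (-0.9768)(0.309)(0.6556) = -0.1979
|010⟩: (-0.9768)(-0.8787 + 0.364i)(0.7551) = (0.6481 - 0.2685i)
|011⟩: (-0.9768)(-0.8787 + 0.364i)(0.6556) = (0.5627 - 0.2331i)
|100⟩: (-0.1026 + 0.1877i)(0.309)(0.7551) = (-0.02394 + 0.0438i)
|101⟩: (-0.1026 + 0.1877i)(0.309)(0.6556) = (-0.02078 + 0.03802i)
|110⟩: (-0.1026 + 0.1877i)(-0.8787 + 0.364i)(0.7551) = (0.01649 - 0.1527i)
|111⟩: (-0.1026 + 0.1877i)(-0.8787 + 0.364i)(0.6556) = (0.01431 - 0.1326i)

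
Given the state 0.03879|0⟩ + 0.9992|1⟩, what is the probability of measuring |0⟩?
0.001505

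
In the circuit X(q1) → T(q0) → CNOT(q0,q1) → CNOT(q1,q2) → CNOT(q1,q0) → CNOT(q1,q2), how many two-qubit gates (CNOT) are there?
4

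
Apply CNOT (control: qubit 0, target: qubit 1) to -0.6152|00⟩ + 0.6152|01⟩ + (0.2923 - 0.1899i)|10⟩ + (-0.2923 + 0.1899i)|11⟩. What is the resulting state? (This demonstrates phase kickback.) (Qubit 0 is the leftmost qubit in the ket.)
-0.6152|00⟩ + 0.6152|01⟩ + (-0.2923 + 0.1899i)|10⟩ + (0.2923 - 0.1899i)|11⟩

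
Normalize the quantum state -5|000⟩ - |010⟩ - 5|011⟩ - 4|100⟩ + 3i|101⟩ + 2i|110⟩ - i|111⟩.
-0.5556|000⟩ - 0.1111|010⟩ - 0.5556|011⟩ - 0.4444|100⟩ + 0.3333i|101⟩ + 0.2222i|110⟩ - 0.1111i|111⟩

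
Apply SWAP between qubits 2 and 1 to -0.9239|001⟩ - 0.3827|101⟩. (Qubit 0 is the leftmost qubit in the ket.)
-0.9239|010⟩ - 0.3827|110⟩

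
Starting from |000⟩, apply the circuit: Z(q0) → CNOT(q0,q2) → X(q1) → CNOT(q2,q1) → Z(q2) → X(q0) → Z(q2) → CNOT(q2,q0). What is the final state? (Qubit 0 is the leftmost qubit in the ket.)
|110⟩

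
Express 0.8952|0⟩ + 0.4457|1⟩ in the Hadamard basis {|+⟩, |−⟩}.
0.9482|+⟩ + 0.3178|−⟩

With |ψ⟩ = α|0⟩ + β|1⟩, the Hadamard-basis coefficients are ⟨+|ψ⟩ = (α + β)/√2 and ⟨−|ψ⟩ = (α − β)/√2.
Here α = 0.8952, β = 0.4457: (α + β)/√2 = 0.9482, (α − β)/√2 = 0.3178.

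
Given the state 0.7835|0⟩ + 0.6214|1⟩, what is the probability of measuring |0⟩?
0.6139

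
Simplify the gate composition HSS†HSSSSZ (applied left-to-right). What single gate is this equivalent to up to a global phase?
Z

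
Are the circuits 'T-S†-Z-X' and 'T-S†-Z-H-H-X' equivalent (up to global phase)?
Yes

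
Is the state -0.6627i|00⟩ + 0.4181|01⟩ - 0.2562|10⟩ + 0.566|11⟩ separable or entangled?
Entangled

Writing the state as a|00⟩ + b|01⟩ + c|10⟩ + d|11⟩, it is a product state iff ad − bc = 0.
Here (a, b, c, d) = (-0.6627i, 0.4181, -0.2562, 0.566): ad − bc = (-0.6627i)(0.566) − (0.4181)(-0.2562) = (0.1071 - 0.3751i) ≠ 0, so the state is entangled.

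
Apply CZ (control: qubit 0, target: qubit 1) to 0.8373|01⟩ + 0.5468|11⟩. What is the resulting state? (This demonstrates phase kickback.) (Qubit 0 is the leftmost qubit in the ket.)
0.8373|01⟩ - 0.5468|11⟩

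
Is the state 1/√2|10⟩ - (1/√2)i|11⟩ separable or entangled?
Separable

Writing the state as a|00⟩ + b|01⟩ + c|10⟩ + d|11⟩, it is a product state iff ad − bc = 0.
Here (a, b, c, d) = (0, 0, 1/√2, -(1/√2)i): ad − bc = (0)(-(1/√2)i) − (0)(1/√2) = 0, so the state is separable.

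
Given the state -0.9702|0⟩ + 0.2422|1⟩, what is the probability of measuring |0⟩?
0.9413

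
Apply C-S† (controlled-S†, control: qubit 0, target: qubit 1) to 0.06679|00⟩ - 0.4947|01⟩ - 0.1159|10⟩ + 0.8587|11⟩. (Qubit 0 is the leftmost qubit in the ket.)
0.06679|00⟩ - 0.4947|01⟩ - 0.1159|10⟩ - 0.8587i|11⟩

C-S† leaves the control-|0⟩ kets |00⟩, |01⟩ unchanged and applies S† to qubit 1 on the control-|1⟩ pair (|10⟩, |11⟩).
S† = [[1, 0], [0, -i]].
With a = amp(|10⟩) = -0.1159 and b = amp(|11⟩) = 0.8587:
new amp(|10⟩) = (1)·a = -0.1159
new amp(|11⟩) = (-i)·b = -0.8587i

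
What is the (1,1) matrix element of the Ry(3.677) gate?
-0.2645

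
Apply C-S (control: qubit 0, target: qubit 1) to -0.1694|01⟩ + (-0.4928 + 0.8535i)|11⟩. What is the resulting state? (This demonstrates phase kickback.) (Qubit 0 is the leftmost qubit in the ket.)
-0.1694|01⟩ + (-0.8535 - 0.4928i)|11⟩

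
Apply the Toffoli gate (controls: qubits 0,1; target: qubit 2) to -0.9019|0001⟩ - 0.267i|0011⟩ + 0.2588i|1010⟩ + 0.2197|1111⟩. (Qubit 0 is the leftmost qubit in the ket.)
-0.9019|0001⟩ - 0.267i|0011⟩ + 0.2588i|1010⟩ + 0.2197|1101⟩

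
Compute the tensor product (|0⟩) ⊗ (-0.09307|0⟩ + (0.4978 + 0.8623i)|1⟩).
-0.09307|00⟩ + (0.4978 + 0.8623i)|01⟩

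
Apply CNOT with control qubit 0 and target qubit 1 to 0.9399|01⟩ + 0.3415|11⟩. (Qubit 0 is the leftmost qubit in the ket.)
0.9399|01⟩ + 0.3415|10⟩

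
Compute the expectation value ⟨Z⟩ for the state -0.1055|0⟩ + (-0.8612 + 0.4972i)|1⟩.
-0.9777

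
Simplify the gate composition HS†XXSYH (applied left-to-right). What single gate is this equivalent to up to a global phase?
Y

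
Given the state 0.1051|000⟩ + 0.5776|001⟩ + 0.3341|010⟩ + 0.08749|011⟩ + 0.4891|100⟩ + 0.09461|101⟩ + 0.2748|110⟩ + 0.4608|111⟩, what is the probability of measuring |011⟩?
0.007655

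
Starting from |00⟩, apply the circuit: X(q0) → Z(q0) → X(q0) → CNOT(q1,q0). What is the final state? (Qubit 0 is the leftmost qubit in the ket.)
-|00⟩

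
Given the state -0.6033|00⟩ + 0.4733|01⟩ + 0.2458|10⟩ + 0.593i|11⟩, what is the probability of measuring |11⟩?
0.3516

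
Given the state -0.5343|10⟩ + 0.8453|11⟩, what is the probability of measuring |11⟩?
0.7145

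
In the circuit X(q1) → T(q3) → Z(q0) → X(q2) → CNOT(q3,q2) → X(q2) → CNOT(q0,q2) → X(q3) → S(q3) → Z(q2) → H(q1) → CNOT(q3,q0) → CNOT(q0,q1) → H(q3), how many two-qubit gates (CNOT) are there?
4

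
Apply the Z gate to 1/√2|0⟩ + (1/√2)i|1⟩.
1/√2|0⟩ - (1/√2)i|1⟩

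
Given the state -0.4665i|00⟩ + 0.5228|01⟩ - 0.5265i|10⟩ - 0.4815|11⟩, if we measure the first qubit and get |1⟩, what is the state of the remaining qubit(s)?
-0.7379i|0⟩ - 0.6749|1⟩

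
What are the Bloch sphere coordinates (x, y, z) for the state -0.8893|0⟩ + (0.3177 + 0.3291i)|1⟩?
(-0.5651, -0.5853, 0.5816)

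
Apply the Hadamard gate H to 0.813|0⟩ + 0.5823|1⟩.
0.9866|0⟩ + 0.1631|1⟩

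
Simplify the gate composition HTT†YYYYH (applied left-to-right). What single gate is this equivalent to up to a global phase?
I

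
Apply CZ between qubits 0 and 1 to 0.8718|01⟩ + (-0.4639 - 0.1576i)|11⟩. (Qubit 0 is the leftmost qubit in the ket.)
0.8718|01⟩ + (0.4639 + 0.1576i)|11⟩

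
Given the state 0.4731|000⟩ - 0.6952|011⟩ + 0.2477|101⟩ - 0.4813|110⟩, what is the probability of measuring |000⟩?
0.2238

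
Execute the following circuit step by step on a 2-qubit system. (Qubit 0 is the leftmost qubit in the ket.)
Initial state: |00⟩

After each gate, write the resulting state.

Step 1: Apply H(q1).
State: 1/√2|00⟩ + 1/√2|01⟩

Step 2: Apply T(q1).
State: 1/√2|00⟩ + (1/2 + (1/2)i)|01⟩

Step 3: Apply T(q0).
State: 1/√2|00⟩ + (1/2 + (1/2)i)|01⟩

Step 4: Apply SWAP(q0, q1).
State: 1/√2|00⟩ + (1/2 + (1/2)i)|10⟩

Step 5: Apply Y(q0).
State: (1/2 - (1/2)i)|00⟩ + (1/√2)i|10⟩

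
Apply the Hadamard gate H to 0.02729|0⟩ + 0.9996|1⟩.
0.7261|0⟩ - 0.6875|1⟩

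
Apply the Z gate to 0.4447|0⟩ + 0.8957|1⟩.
0.4447|0⟩ - 0.8957|1⟩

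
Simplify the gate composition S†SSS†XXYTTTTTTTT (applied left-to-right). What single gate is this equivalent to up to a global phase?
Y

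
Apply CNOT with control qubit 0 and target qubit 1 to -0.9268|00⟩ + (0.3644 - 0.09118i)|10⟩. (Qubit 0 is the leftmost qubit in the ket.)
-0.9268|00⟩ + (0.3644 - 0.09118i)|11⟩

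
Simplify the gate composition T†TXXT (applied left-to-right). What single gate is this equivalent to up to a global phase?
T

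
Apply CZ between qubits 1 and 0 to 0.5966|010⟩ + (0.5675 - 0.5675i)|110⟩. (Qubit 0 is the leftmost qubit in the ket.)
0.5966|010⟩ + (-0.5675 + 0.5675i)|110⟩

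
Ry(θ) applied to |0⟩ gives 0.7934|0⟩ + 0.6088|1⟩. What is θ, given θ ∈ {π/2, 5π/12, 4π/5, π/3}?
5π/12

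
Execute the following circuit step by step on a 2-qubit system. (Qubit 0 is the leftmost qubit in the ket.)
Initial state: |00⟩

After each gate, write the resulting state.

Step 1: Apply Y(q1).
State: i|01⟩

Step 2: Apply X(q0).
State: i|11⟩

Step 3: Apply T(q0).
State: (-1/√2 + (1/√2)i)|11⟩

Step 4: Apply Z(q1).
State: (1/√2 - (1/√2)i)|11⟩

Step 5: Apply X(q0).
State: (1/√2 - (1/√2)i)|01⟩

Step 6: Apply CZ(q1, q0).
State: (1/√2 - (1/√2)i)|01⟩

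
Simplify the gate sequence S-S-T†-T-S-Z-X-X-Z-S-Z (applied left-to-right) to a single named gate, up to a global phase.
Z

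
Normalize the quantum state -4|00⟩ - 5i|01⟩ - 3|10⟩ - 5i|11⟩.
-0.4619|00⟩ - (1/√3)i|01⟩ - 0.3464|10⟩ - (1/√3)i|11⟩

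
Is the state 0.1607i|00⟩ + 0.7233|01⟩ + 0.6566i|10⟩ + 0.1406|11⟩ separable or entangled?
Entangled

Writing the state as a|00⟩ + b|01⟩ + c|10⟩ + d|11⟩, it is a product state iff ad − bc = 0.
Here (a, b, c, d) = (0.1607i, 0.7233, 0.6566i, 0.1406): ad − bc = (0.1607i)(0.1406) − (0.7233)(0.6566i) = -0.4523i ≠ 0, so the state is entangled.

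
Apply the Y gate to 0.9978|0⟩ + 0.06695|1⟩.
-0.06695i|0⟩ + 0.9978i|1⟩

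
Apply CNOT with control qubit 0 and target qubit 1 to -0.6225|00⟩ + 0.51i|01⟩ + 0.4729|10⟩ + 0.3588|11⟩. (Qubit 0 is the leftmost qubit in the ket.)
-0.6225|00⟩ + 0.51i|01⟩ + 0.3588|10⟩ + 0.4729|11⟩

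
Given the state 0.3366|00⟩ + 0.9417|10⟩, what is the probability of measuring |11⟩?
0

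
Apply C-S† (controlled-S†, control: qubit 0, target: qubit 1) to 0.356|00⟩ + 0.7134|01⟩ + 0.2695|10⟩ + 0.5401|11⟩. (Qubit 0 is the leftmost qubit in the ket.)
0.356|00⟩ + 0.7134|01⟩ + 0.2695|10⟩ - 0.5401i|11⟩

C-S† leaves the control-|0⟩ kets |00⟩, |01⟩ unchanged and applies S† to qubit 1 on the control-|1⟩ pair (|10⟩, |11⟩).
S† = [[1, 0], [0, -i]].
With a = amp(|10⟩) = 0.2695 and b = amp(|11⟩) = 0.5401:
new amp(|10⟩) = (1)·a = 0.2695
new amp(|11⟩) = (-i)·b = -0.5401i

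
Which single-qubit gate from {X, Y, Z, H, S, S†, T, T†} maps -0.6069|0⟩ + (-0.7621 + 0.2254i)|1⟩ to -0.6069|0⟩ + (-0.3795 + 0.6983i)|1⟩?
T†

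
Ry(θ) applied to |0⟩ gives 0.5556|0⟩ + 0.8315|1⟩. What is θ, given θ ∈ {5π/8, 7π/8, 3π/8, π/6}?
5π/8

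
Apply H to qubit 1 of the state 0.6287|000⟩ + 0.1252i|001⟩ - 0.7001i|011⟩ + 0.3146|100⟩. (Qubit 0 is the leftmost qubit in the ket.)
0.4446|000⟩ - 0.4065i|001⟩ + 0.4446|010⟩ + 0.5836i|011⟩ + 0.2225|100⟩ + 0.2225|110⟩

H on qubit 1 mixes each pair of kets that differ only in qubit 1: amplitudes (a, b) of (|…0…⟩, |…1…⟩) become ((a + b)/√2, (a − b)/√2). Kets absent from the input have amplitude 0.
(|000⟩, |010⟩): (a, b) = (0.6287, 0) → (0.4446, 0.4446)
(|001⟩, |011⟩): (a, b) = (0.1252i, -0.7001i) → (-0.4065i, 0.5836i)
(|100⟩, |110⟩): (a, b) = (0.3146, 0) → (0.2225, 0.2225)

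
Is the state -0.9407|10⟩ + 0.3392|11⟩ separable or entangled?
Separable

Writing the state as a|00⟩ + b|01⟩ + c|10⟩ + d|11⟩, it is a product state iff ad − bc = 0.
Here (a, b, c, d) = (0, 0, -0.9407, 0.3392): ad − bc = (0)(0.3392) − (0)(-0.9407) = 0, so the state is separable.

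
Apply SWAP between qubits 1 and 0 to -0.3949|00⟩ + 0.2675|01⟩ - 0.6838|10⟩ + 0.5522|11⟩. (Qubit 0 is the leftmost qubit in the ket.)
-0.3949|00⟩ - 0.6838|01⟩ + 0.2675|10⟩ + 0.5522|11⟩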